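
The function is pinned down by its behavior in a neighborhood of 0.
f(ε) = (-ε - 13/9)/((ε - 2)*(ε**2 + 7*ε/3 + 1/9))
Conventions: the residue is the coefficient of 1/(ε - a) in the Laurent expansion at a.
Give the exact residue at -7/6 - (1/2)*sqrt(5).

The residue is 31/158 - (23/474)*sqrt(5).

The factor ε**2 + 7*ε/3 + 1/9 splits as (ε - a)(ε - a') with a = -7/6 - (1/2)*sqrt(5), a' = -7/6 + (1/2)*sqrt(5). At the order-1 pole a set g(ε) = (ε - a)*f(ε) = [(-ε - 13/9)/(ε - 2)] / (ε - a').
Simple pole: residue = g(a) at a = -7/6 - (1/2)*sqrt(5), which is 31/158 - (23/474)*sqrt(5).


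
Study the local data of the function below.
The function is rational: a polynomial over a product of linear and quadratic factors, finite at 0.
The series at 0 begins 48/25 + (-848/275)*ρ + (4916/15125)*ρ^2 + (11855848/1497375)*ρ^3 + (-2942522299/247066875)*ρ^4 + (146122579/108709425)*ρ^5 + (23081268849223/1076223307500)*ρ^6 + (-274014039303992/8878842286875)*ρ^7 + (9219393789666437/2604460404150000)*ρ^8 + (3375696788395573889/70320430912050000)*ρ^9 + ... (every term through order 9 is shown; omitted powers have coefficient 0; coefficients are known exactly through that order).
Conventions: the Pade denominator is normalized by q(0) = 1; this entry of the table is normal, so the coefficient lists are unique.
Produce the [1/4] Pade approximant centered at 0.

The Pade approximant has numerator coefficients [48/25, -1492992/397175]; denominator coefficients [1, -184421/524271, -254061629/346018860, -554386763/105727985, -680314663/1057279850].

Taylor coefficients needed (read off): a_0 = 48/25, a_1 = -848/275, a_2 = 4916/15125, a_3 = 11855848/1497375, a_4 = -2942522299/247066875, a_5 = 146122579/108709425.
Write the denominator as Q(ρ) = 1 + q1*ρ + q2*ρ^2 + q3*ρ^3 + q4*ρ^4. Requiring Q*f - P = O(ρ^6) with deg P <= 1 kills the coefficients of ρ^2..ρ^5 in Q*f:
  ρ^2: a_2 + q1*a_1 + q2*a_0 = 0, i.e. 4916/15125 + (-848/275)*q1 + (48/25)*q2 = 0.
  ρ^3: a_3 + q1*a_2 + q2*a_1 + q3*a_0 = 0, i.e. 11855848/1497375 + (4916/15125)*q1 + (-848/275)*q2 + (48/25)*q3 = 0.
  ρ^4: a_4 + q1*a_3 + q2*a_2 + q3*a_1 + q4*a_0 = 0, i.e. -2942522299/247066875 + (11855848/1497375)*q1 + (4916/15125)*q2 + (-848/275)*q3 + (48/25)*q4 = 0.
  ρ^5: a_5 + q1*a_4 + q2*a_3 + q3*a_2 + q4*a_1 = 0, i.e. 146122579/108709425 + (-2942522299/247066875)*q1 + (11855848/1497375)*q2 + (4916/15125)*q3 + (-848/275)*q4 = 0.
Solving this linear system: q1 = -184421/524271, q2 = -254061629/346018860, q3 = -554386763/105727985, q4 = -680314663/1057279850.
The numerator is Q*f truncated at degree 1: P0 = a_0 = 48/25; P1 = a_1 + q1*a_0 = -1492992/397175.


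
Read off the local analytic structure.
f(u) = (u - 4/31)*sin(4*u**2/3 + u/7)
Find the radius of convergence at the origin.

The factor sin(4*u**2/3 + u/7) is entire and contributes no finite singular point.
The polynomial part has no poles.
No finite singular points: the Taylor series at 0 converges everywhere.

The radius of convergence is infinite.


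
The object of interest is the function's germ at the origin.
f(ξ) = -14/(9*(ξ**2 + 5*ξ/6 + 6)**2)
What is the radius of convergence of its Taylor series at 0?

The radius of convergence is sqrt(6).

Denominator factor (ξ**2 + 5*ξ/6 + 6)^2: discriminant -839/36, complex-conjugate roots (-5/12) + ((1/12)*sqrt(839))*i and (-5/12) - ((1/12)*sqrt(839))*i; poles of order 2, moduli sqrt(6) and sqrt(6).
The radius of convergence is the smallest modulus among the singular points: sqrt(6).


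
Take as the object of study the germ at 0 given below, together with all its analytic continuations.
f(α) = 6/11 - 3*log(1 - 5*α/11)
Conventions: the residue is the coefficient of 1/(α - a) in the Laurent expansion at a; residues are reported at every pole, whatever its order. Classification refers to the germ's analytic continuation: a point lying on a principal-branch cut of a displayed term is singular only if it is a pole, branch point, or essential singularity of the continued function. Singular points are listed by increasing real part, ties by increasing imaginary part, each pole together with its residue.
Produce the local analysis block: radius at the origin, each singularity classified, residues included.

Radius of convergence at 0: 11/5.
At 11/5: a logarithmic branch point.

Branch term (-3)*log(1 - α/(11/5)): its argument vanishes at α = 11/5, a logarithmic branch point, modulus 11/5.
The radius of convergence is the smallest modulus among the singular points: 11/5.


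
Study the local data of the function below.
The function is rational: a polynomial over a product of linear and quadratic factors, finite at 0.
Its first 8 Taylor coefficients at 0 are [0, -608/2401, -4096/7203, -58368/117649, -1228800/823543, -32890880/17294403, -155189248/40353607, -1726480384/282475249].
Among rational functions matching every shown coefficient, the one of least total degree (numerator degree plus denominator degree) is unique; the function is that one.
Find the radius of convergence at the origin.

The radius of convergence is 7/12.

No rational of total degree below 6 reproduces all 8 coefficients; solving the [2/4] Pade equations on them gives f(d) = (16*d**2/9 + 19*d/24)/((d - 7/12)*(d + 7/4)**3), whose expansion matches every shown term.
Denominator factor (d + 7/4)^3: pole of order 3 at -7/4, modulus 7/4.
Denominator factor (d - 7/12): pole of order 1 at 7/12, modulus 7/12.
The radius of convergence is the smallest modulus among the singular points: 7/12.


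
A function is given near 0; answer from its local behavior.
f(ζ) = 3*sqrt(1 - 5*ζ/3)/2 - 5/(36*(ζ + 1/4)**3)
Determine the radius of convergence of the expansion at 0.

The radius of convergence is 1/4.

Denominator factor (ζ + 1/4)^3: pole of order 3 at -1/4, modulus 1/4.
Branch term (3/2)*sqrt(1 - ζ/(3/5)): its argument vanishes at ζ = 3/5, a square-root branch point, modulus 3/5.
The radius of convergence is the smallest modulus among the singular points: 1/4.


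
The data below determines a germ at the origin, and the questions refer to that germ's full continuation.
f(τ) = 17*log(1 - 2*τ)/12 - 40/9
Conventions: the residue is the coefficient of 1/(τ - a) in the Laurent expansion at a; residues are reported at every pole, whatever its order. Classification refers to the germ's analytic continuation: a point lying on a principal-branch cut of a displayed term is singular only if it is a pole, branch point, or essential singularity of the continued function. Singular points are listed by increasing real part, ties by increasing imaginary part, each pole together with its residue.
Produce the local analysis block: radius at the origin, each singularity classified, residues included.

Radius of convergence at 0: 1/2.
At 1/2: a logarithmic branch point.

Branch term (17/12)*log(1 - τ/(1/2)): its argument vanishes at τ = 1/2, a logarithmic branch point, modulus 1/2.
The radius of convergence is the smallest modulus among the singular points: 1/2.


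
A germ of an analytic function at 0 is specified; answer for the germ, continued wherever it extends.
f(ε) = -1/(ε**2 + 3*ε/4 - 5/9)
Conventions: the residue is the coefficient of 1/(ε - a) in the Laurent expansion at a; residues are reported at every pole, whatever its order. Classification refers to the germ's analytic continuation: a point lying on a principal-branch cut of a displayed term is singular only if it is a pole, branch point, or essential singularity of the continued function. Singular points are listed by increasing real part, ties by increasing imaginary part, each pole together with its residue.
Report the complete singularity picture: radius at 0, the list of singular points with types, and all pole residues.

Denominator factor (ε**2 + 3*ε/4 - 5/9): discriminant 401/144, real irrational roots -3/8 + (1/24)*sqrt(401) and -3/8 - (1/24)*sqrt(401); poles of order 1, moduli -3/8 + (1/24)*sqrt(401) and 3/8 + (1/24)*sqrt(401).
The radius of convergence is the smallest modulus among the singular points: -3/8 + (1/24)*sqrt(401).
The factor ε**2 + 3*ε/4 - 5/9 splits as (ε - a)(ε - a') with a = -3/8 - (1/24)*sqrt(401), a' = -3/8 + (1/24)*sqrt(401). At the order-1 pole a set g(ε) = (ε - a)*f(ε) = [-1] / (ε - a').
Simple pole: residue = g(a) at a = -3/8 - (1/24)*sqrt(401), which is (12/401)*sqrt(401).
The factor ε**2 + 3*ε/4 - 5/9 splits as (ε - a)(ε - a') with a = -3/8 + (1/24)*sqrt(401), a' = -3/8 - (1/24)*sqrt(401). At the order-1 pole a set g(ε) = (ε - a)*f(ε) = [-1] / (ε - a').
Simple pole: residue = g(a) at a = -3/8 + (1/24)*sqrt(401), which is -(12/401)*sqrt(401).
List the singular points by increasing real part (a conjugate pair: the negative imaginary part first).

Radius of convergence at 0: -3/8 + (1/24)*sqrt(401).
At -3/8 - (1/24)*sqrt(401): a pole of order 1; residue (12/401)*sqrt(401).
At -3/8 + (1/24)*sqrt(401): a pole of order 1; residue -(12/401)*sqrt(401).


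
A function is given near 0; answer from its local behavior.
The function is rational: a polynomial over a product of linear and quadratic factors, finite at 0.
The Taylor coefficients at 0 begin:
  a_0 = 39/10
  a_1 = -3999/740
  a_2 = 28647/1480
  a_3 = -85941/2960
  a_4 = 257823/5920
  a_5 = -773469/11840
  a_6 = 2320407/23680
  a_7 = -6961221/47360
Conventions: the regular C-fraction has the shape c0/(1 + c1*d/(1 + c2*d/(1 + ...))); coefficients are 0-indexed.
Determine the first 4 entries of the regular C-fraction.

The regular C-fraction coefficients are [39/10, 1333/962, 1408090/641173, -2549153295/750793588].

Taylor coefficients (read off): a_0 = 39/10, a_1 = -3999/740, a_2 = 28647/1480, a_3 = -85941/2960.
c0 = a_0 = 39/10. Peel one level at a time: if S = 1 + c*d/S' with S'(0) = 1, then c is the d-coefficient of S and S' = c*d/(S - 1).
S_1 = c0/f = 1 + (1333/962)*d + (-704045/231361)*d^2 + ...; c1 = 1333/962.
S_2 = c1*d/(S_1 - 1) = 1 + (1408090/641173)*d + (26498475/3553778)*d^2 + ...; c2 = 1408090/641173.
S_3 = c2*d/(S_2 - 1) = 1 + (-2549153295/750793588)*d + ...; c3 = -2549153295/750793588.


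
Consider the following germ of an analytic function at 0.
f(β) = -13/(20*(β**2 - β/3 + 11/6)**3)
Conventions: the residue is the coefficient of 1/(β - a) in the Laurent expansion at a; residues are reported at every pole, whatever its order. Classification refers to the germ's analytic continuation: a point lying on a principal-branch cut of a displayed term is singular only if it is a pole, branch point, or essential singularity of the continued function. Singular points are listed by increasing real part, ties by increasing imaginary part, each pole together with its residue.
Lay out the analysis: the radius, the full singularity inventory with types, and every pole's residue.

Denominator factor (β**2 - β/3 + 11/6)^3: discriminant -65/9, complex-conjugate roots (1/6) + ((1/6)*sqrt(65))*i and (1/6) - ((1/6)*sqrt(65))*i; poles of order 3, moduli (1/6)*sqrt(66) and (1/6)*sqrt(66).
The radius of convergence is the smallest modulus among the singular points: (1/6)*sqrt(66).
The factor β**2 - β/3 + 11/6 splits as (β - a)(β - a') with a = (1/6) - ((1/6)*sqrt(65))*i, a' = (1/6) + ((1/6)*sqrt(65))*i. At the order-3 pole a set g(β) = (β - a)^3*f(β) = [-13/20] / (β - a')^3.
Order-3 pole: residue = g''(a)/2; g''((1/6) - ((1/6)*sqrt(65))*i) = -((729/105625)*sqrt(65))*i, so the residue is -((729/211250)*sqrt(65))*i.
The factor β**2 - β/3 + 11/6 splits as (β - a)(β - a') with a = (1/6) + ((1/6)*sqrt(65))*i, a' = (1/6) - ((1/6)*sqrt(65))*i. At the order-3 pole a set g(β) = (β - a)^3*f(β) = [-13/20] / (β - a')^3.
Order-3 pole: residue = g''(a)/2; g''((1/6) + ((1/6)*sqrt(65))*i) = ((729/105625)*sqrt(65))*i, so the residue is ((729/211250)*sqrt(65))*i.
List the singular points by increasing real part (a conjugate pair: the negative imaginary part first).

Radius of convergence at 0: (1/6)*sqrt(66).
At (1/6) - ((1/6)*sqrt(65))*i: a pole of order 3; residue -((729/211250)*sqrt(65))*i.
At (1/6) + ((1/6)*sqrt(65))*i: a pole of order 3; residue ((729/211250)*sqrt(65))*i.


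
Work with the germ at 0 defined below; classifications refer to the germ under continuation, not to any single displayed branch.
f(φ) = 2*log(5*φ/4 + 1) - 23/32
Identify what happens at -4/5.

The term (2)*log(1 - φ/(-4/5)) has argument 1 - -4/5/(-4/5) = 0 at -4/5: a logarithmic (infinitely-sheeted) branch point; the remaining terms are analytic or single-valued there.

The point is a logarithmic branch point.


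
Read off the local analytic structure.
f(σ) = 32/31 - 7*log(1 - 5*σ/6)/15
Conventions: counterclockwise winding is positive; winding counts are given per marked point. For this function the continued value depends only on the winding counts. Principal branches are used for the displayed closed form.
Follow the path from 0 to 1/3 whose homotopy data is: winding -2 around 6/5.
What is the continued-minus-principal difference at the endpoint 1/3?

Continued minus principal equals (28/15)*pi*i.

The rational part is single-valued and drops out of the difference; each branch term changes only by its own monodromy.
(-7/15)*log(1 - σ/(6/5)): each positive loop around 6/5 adds 2*pi*i to the log, so winding -2 contributes (-7/15)*(-2)*2*pi*i = (28/15)*pi*i.
Summing the contributions at σ = 1/3 gives (28/15)*pi*i.


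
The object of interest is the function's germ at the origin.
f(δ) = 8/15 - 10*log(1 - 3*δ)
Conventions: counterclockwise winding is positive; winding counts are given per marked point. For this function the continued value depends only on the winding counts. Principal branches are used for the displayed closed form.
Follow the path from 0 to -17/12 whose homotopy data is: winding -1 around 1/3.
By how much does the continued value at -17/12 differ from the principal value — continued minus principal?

The rational part is single-valued and drops out of the difference; each branch term changes only by its own monodromy.
(-10)*log(1 - δ/(1/3)): each positive loop around 1/3 adds 2*pi*i to the log, so winding -1 contributes (-10)*(-1)*2*pi*i = (20)*pi*i.
Summing the contributions at δ = -17/12 gives (20)*pi*i.

Continued minus principal equals (20)*pi*i.


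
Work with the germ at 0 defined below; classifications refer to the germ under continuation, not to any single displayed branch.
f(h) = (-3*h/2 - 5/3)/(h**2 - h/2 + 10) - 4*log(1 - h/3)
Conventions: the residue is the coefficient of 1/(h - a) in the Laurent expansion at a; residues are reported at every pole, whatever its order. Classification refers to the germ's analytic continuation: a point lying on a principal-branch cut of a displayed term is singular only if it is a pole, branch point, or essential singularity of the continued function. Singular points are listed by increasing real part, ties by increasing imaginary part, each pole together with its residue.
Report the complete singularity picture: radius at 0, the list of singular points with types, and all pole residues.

Radius of convergence at 0: 3.
At (1/4) - ((1/4)*sqrt(159))*i: a pole of order 1; residue (-3/4) - ((49/1908)*sqrt(159))*i.
At (1/4) + ((1/4)*sqrt(159))*i: a pole of order 1; residue (-3/4) + ((49/1908)*sqrt(159))*i.
At 3: a logarithmic branch point.

Denominator factor (h**2 - h/2 + 10): discriminant -159/4, complex-conjugate roots (1/4) + ((1/4)*sqrt(159))*i and (1/4) - ((1/4)*sqrt(159))*i; poles of order 1, moduli sqrt(10) and sqrt(10).
Branch term (-4)*log(1 - h/(3)): its argument vanishes at h = 3, a logarithmic branch point, modulus 3.
The radius of convergence is the smallest modulus among the singular points: 3.
The branch term is analytic at (1/4) - ((1/4)*sqrt(159))*i and contributes nothing to the residue; only the rational part matters.
The factor h**2 - h/2 + 10 splits as (h - a)(h - a') with a = (1/4) - ((1/4)*sqrt(159))*i, a' = (1/4) + ((1/4)*sqrt(159))*i. At the order-1 pole a set g(h) = (h - a)*(rational part) = [-3*h/2 - 5/3] / (h - a').
Simple pole: residue = g(a) at a = (1/4) - ((1/4)*sqrt(159))*i, which is (-3/4) - ((49/1908)*sqrt(159))*i.
The branch term is analytic at (1/4) + ((1/4)*sqrt(159))*i and contributes nothing to the residue; only the rational part matters.
The factor h**2 - h/2 + 10 splits as (h - a)(h - a') with a = (1/4) + ((1/4)*sqrt(159))*i, a' = (1/4) - ((1/4)*sqrt(159))*i. At the order-1 pole a set g(h) = (h - a)*(rational part) = [-3*h/2 - 5/3] / (h - a').
Simple pole: residue = g(a) at a = (1/4) + ((1/4)*sqrt(159))*i, which is (-3/4) + ((49/1908)*sqrt(159))*i.
List the singular points by increasing real part (a conjugate pair: the negative imaginary part first).


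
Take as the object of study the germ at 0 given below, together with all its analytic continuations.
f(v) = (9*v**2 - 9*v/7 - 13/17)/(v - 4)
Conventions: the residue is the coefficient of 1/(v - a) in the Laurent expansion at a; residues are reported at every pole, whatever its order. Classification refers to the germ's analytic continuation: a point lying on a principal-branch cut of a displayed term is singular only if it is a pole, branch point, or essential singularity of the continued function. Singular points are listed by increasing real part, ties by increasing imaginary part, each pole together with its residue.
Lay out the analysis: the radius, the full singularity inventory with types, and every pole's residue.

Radius of convergence at 0: 4.
At 4: a pole of order 1; residue 16433/119.

Denominator factor (v - 4): pole of order 1 at 4, modulus 4.
The radius of convergence is the smallest modulus among the singular points: 4.
At the order-1 pole 4 set g(v) = (v - (4))*f(v) = 9*v**2 - 9*v/7 - 13/17.
Simple pole: residue = g(a) at a = 4, which is 16433/119.


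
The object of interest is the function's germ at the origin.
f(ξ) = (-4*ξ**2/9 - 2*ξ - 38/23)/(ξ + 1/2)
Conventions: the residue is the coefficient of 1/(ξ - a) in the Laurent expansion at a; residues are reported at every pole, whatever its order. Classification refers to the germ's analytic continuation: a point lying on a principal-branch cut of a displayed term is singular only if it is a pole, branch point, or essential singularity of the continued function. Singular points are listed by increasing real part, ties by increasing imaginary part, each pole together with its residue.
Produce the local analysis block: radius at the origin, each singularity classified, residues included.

Radius of convergence at 0: 1/2.
At -1/2: a pole of order 1; residue -158/207.

Denominator factor (ξ + 1/2): pole of order 1 at -1/2, modulus 1/2.
The radius of convergence is the smallest modulus among the singular points: 1/2.
At the order-1 pole -1/2 set g(ξ) = (ξ - (-1/2))*f(ξ) = -4*ξ**2/9 - 2*ξ - 38/23.
Simple pole: residue = g(a) at a = -1/2, which is -158/207.


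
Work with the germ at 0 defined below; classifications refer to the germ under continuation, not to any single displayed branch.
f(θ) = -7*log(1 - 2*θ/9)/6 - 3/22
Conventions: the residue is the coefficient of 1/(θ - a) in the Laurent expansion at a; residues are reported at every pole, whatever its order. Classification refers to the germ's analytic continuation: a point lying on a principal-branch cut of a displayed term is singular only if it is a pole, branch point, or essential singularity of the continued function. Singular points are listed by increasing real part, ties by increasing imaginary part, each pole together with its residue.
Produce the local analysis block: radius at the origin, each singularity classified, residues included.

Radius of convergence at 0: 9/2.
At 9/2: a logarithmic branch point.

Branch term (-7/6)*log(1 - θ/(9/2)): its argument vanishes at θ = 9/2, a logarithmic branch point, modulus 9/2.
The radius of convergence is the smallest modulus among the singular points: 9/2.


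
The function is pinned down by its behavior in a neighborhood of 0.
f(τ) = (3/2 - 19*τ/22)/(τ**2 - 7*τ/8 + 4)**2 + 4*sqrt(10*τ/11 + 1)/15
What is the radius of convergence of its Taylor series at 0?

The radius of convergence is 11/10.

Denominator factor (τ**2 - 7*τ/8 + 4)^2: discriminant -975/64, complex-conjugate roots (7/16) + ((5/16)*sqrt(39))*i and (7/16) - ((5/16)*sqrt(39))*i; poles of order 2, moduli 2 and 2.
Branch term (4/15)*sqrt(1 - τ/(-11/10)): its argument vanishes at τ = -11/10, a square-root branch point, modulus 11/10.
The radius of convergence is the smallest modulus among the singular points: 11/10.


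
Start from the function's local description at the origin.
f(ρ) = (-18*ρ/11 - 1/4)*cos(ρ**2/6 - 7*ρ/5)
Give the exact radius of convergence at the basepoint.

The factor cos(ρ**2/6 - 7*ρ/5) is entire and contributes no finite singular point.
The polynomial part has no poles.
No finite singular points: the Taylor series at 0 converges everywhere.

The radius of convergence is infinite.


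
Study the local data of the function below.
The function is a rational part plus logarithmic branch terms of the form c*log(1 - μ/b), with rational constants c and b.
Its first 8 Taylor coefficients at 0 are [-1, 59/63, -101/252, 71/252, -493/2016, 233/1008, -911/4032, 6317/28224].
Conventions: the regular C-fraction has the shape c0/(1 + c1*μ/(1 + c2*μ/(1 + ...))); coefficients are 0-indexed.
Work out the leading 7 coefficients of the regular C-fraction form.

Taylor coefficients (read off): a_0 = -1, a_1 = 59/63, a_2 = -101/252, a_3 = 71/252, a_4 = -493/2016, a_5 = 233/1008, a_6 = -911/4032.
c0 = a_0 = -1. Peel one level at a time: if S = 1 + c*μ/S' with S'(0) = 1, then c is the μ-coefficient of S and S' = c*μ/(S - 1).
S_1 = c0/f = 1 + (59/63)*μ + (7561/15876)*μ^2 + ...; c1 = 59/63.
S_2 = c1*μ/(S_1 - 1) = 1 + (-7561/14868)*μ + (-6555/55696)*μ^2 + ...; c2 = -7561/14868.
S_3 = c2*μ/(S_2 - 1) = 1 + (-412965/1784396)*μ + (98243145/457349768)*μ^2 + ...; c3 = -412965/1784396.
S_4 = c3*μ/(S_3 - 1) = 1 + (6133699/6608314)*μ + (-241251/3819380)*μ^2 + ...; c4 = 6133699/6608314.
S_5 = c4*μ/(S_4 - 1) = 1 + (30916929/454309570)*μ + (-37990373037/2161577904200)*μ^2 + ...; c5 = 30916929/454309570.
S_6 = c5*μ/(S_5 - 1) = 1 + (731904643/2833976860)*μ + ...; c6 = 731904643/2833976860.

The regular C-fraction coefficients are [-1, 59/63, -7561/14868, -412965/1784396, 6133699/6608314, 30916929/454309570, 731904643/2833976860].


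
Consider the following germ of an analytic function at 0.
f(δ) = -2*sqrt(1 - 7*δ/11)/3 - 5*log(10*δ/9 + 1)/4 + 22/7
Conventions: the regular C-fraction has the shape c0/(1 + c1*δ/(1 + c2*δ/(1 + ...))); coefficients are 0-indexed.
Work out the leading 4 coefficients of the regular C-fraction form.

Taylor coefficients (expand at 0): a_0 = 52/21, a_1 = -233/198, a_2 = 31573/39204, a_3 = -13059953/23287176.
c0 = a_0 = 52/21. Peel one level at a time: if S = 1 + c*δ/S' with S'(0) = 1, then c is the δ-coefficient of S and S' = c*δ/(S - 1).
S_1 = c0/f = 1 + (1631/3432)*δ + (-3512089/35335872)*δ^2 + ...; c1 = 1631/3432.
S_2 = c1*δ/(S_1 - 1) = 1 + (501727/2398968)*δ + (-26203031/3192518934)*δ^2 + ...; c2 = 501727/2398968.
S_3 = c2*δ/(S_2 - 1) = 1 + (1362557612/34720010127)*δ + ...; c3 = 1362557612/34720010127.

The regular C-fraction coefficients are [52/21, 1631/3432, 501727/2398968, 1362557612/34720010127].


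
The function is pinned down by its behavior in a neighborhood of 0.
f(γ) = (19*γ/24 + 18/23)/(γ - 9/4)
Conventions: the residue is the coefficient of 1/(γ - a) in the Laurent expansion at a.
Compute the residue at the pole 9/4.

At the order-1 pole 9/4 set g(γ) = (γ - (9/4))*f(γ) = 19*γ/24 + 18/23.
Simple pole: residue = g(a) at a = 9/4, which is 1887/736.

The residue is 1887/736.


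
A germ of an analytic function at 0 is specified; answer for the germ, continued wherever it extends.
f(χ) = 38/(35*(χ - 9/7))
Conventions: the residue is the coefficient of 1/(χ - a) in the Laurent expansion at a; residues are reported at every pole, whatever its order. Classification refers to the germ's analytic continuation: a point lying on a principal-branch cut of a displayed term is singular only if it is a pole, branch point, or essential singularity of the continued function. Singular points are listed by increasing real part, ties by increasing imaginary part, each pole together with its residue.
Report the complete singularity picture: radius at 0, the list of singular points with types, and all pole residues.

Radius of convergence at 0: 9/7.
At 9/7: a pole of order 1; residue 38/35.

Denominator factor (χ - 9/7): pole of order 1 at 9/7, modulus 9/7.
The radius of convergence is the smallest modulus among the singular points: 9/7.
At the order-1 pole 9/7 set g(χ) = (χ - (9/7))*f(χ) = 38/35.
Simple pole: residue = g(a) at a = 9/7, which is 38/35.


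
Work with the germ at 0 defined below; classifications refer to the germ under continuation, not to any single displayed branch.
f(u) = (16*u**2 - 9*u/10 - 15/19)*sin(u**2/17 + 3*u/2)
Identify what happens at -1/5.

There is no denominator, hence no pole anywhere.
The factor sin(u**2/17 + 3*u/2) is entire.
So the germ continues analytically to -1/5.

The point is a regular point.


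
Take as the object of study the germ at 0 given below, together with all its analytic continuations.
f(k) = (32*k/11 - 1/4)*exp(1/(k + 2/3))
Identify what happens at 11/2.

There is no denominator, hence no pole anywhere.
The essential point of exp(1/(k - (-2/3))) is -2/3, not 11/2.
So the germ continues analytically to 11/2.

The point is a regular point.


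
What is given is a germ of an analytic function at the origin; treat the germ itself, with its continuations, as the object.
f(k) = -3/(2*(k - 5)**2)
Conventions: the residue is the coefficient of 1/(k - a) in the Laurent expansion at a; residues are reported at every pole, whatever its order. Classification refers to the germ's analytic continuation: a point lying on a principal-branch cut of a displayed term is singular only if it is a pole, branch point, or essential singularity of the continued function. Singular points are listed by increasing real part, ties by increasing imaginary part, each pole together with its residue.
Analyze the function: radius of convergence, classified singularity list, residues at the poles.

Denominator factor (k - 5)^2: pole of order 2 at 5, modulus 5.
The radius of convergence is the smallest modulus among the singular points: 5.
At the order-2 pole 5 set g(k) = (k - (5))^2*f(k) = -3/2.
Order-2 pole: residue = g'(a); g'(5) = 0, so the residue is 0.

Radius of convergence at 0: 5.
At 5: a pole of order 2; residue 0.


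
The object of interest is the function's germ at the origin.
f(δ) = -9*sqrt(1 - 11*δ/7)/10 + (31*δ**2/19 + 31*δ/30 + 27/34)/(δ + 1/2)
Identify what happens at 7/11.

The point is an algebraic (square-root) branch point.

The term (-9/10)*sqrt(1 - δ/(7/11)) has argument 1 - 7/11/(7/11) = 0 at 7/11: a square-root (algebraic, two-sheeted) branch point; the remaining terms are analytic or single-valued there.


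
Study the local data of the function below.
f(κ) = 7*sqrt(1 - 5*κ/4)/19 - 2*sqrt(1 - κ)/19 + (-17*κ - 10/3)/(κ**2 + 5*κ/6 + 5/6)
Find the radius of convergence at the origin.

Denominator factor (κ**2 + 5*κ/6 + 5/6): discriminant -95/36, complex-conjugate roots (-5/12) + ((1/12)*sqrt(95))*i and (-5/12) - ((1/12)*sqrt(95))*i; poles of order 1, moduli (1/6)*sqrt(30) and (1/6)*sqrt(30).
Branch term (7/19)*sqrt(1 - κ/(4/5)): its argument vanishes at κ = 4/5, a square-root branch point, modulus 4/5.
Branch term (-2/19)*sqrt(1 - κ/(1)): its argument vanishes at κ = 1, a square-root branch point, modulus 1.
The radius of convergence is the smallest modulus among the singular points: 4/5.

The radius of convergence is 4/5.


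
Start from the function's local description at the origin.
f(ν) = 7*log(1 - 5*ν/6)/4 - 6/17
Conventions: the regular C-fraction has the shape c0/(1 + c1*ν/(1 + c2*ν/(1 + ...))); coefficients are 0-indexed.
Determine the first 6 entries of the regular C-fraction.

Taylor coefficients (expand at 0): a_0 = -6/17, a_1 = -35/24, a_2 = -175/288, a_3 = -875/2592, a_4 = -4375/20736, a_5 = -4375/31104.
c0 = a_0 = -6/17. Peel one level at a time: if S = 1 + c*ν/S' with S'(0) = 1, then c is the ν-coefficient of S and S' = c*ν/(S - 1).
S_1 = c0/f = 1 + (-595/144)*ν + (318325/20736)*ν^2 + ...; c1 = -595/144.
S_2 = c1*ν/(S_1 - 1) = 1 + (535/144)*ν + (-25/432)*ν^2 + ...; c2 = 535/144.
S_3 = c2*ν/(S_2 - 1) = 1 + (5/321)*ν + (925/137388)*ν^2 + ...; c3 = 5/321.
S_4 = c3*ν/(S_3 - 1) = 1 + (-185/428)*ν + (-5/108)*ν^2 + ...; c4 = -185/428.
S_5 = c4*ν/(S_4 - 1) = 1 + (-107/999)*ν + ...; c5 = -107/999.

The regular C-fraction coefficients are [-6/17, -595/144, 535/144, 5/321, -185/428, -107/999].


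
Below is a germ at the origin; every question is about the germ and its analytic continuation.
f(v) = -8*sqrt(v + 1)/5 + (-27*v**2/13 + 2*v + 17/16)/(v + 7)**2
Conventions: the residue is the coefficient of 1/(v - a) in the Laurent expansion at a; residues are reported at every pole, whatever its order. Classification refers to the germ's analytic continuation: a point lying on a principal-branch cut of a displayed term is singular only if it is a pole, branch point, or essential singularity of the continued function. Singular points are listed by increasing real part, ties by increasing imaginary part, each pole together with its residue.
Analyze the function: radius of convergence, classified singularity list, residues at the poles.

Denominator factor (v + 7)^2: pole of order 2 at -7, modulus 7.
Branch term (-8/5)*sqrt(1 - v/(-1)): its argument vanishes at v = -1, a square-root branch point, modulus 1.
The radius of convergence is the smallest modulus among the singular points: 1.
The branch term is analytic at -7 and contributes nothing to the residue; only the rational part matters.
At the order-2 pole -7 set g(v) = (v - (-7))^2*(rational part) = -27*v**2/13 + 2*v + 17/16.
Order-2 pole: residue = g'(a); g'(-7) = 404/13, so the residue is 404/13.
List the singular points by increasing real part (a conjugate pair: the negative imaginary part first).

Radius of convergence at 0: 1.
At -7: a pole of order 2; residue 404/13.
At -1: an algebraic (square-root) branch point.


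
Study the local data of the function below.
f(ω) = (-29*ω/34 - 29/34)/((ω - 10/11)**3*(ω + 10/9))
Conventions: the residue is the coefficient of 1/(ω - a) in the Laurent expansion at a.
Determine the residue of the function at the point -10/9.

At the order-1 pole -10/9 set g(ω) = (ω - (-10/9))*f(ω) = (-29*ω/34 - 29/34)/(ω - 10/11)**3.
Simple pole: residue = g(a) at a = -10/9, which is -3126519/272000000.

The residue is -3126519/272000000.


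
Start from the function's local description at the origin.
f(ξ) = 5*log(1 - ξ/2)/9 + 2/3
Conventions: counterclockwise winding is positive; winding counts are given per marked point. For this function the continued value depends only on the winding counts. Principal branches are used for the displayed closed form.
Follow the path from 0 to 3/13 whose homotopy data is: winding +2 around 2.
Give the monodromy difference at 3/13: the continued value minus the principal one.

Continued minus principal equals (20/9)*pi*i.

The rational part is single-valued and drops out of the difference; each branch term changes only by its own monodromy.
(5/9)*log(1 - ξ/(2)): each positive loop around 2 adds 2*pi*i to the log, so winding +2 contributes (5/9)*(2)*2*pi*i = (20/9)*pi*i.
Summing the contributions at ξ = 3/13 gives (20/9)*pi*i.


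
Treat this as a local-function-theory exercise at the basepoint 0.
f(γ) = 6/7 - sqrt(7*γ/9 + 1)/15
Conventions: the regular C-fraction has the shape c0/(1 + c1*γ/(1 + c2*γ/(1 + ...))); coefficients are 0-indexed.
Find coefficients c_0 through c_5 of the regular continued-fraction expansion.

The regular C-fraction coefficients are [83/105, 49/1494, 161/996, 581/2484, 385/2484, 161/660].

Taylor coefficients (expand at 0): a_0 = 83/105, a_1 = -7/270, a_2 = 49/9720, a_3 = -343/174960, a_4 = 2401/2519424, a_5 = -117649/226748160.
c0 = a_0 = 83/105. Peel one level at a time: if S = 1 + c*γ/S' with S'(0) = 1, then c is the γ-coefficient of S and S' = c*γ/(S - 1).
S_1 = c0/f = 1 + (49/1494)*γ + (-7889/1488024)*γ^2 + ...; c1 = 49/1494.
S_2 = c1*γ/(S_1 - 1) = 1 + (161/996)*γ + (-49/1296)*γ^2 + ...; c2 = 161/996.
S_3 = c2*γ/(S_2 - 1) = 1 + (581/2484)*γ + (-223685/6170256)*γ^2 + ...; c3 = 581/2484.
S_4 = c3*γ/(S_3 - 1) = 1 + (385/2484)*γ + (-49/1296)*γ^2 + ...; c4 = 385/2484.
S_5 = c4*γ/(S_4 - 1) = 1 + (161/660)*γ + ...; c5 = 161/660.


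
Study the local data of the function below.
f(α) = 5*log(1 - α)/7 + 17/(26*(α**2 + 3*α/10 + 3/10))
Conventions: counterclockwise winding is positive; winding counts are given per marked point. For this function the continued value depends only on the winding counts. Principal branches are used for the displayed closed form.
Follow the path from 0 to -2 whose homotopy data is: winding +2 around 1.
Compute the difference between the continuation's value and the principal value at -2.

Continued minus principal equals (20/7)*pi*i.

The rational part is single-valued and drops out of the difference; each branch term changes only by its own monodromy.
(5/7)*log(1 - α/(1)): each positive loop around 1 adds 2*pi*i to the log, so winding +2 contributes (5/7)*(2)*2*pi*i = (20/7)*pi*i.
Summing the contributions at α = -2 gives (20/7)*pi*i.


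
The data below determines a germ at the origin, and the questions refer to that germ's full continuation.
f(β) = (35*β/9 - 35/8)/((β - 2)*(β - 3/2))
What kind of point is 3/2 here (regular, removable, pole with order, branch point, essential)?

The point is a pole of order 1.

The denominator factor β - 3/2 vanishes at 3/2 and appears to the power 1; the numerator there equals 35/24, nonzero, and no other factor vanishes.
Hence a pole whose order is the multiplicity, 1.


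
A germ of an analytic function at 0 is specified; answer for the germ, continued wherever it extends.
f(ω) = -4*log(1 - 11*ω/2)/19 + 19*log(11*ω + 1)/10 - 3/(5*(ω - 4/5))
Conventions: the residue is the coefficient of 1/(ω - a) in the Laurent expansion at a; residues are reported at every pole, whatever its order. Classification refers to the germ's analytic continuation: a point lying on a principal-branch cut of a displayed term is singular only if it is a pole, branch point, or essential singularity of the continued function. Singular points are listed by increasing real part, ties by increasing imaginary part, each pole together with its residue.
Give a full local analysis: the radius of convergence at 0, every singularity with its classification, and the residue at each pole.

Denominator factor (ω - 4/5): pole of order 1 at 4/5, modulus 4/5.
Branch term (19/10)*log(1 - ω/(-1/11)): its argument vanishes at ω = -1/11, a logarithmic branch point, modulus 1/11.
Branch term (-4/19)*log(1 - ω/(2/11)): its argument vanishes at ω = 2/11, a logarithmic branch point, modulus 2/11.
The radius of convergence is the smallest modulus among the singular points: 1/11.
The branch terms are analytic at 4/5 and contribute nothing to the residue; only the rational part matters.
At the order-1 pole 4/5 set g(ω) = (ω - (4/5))*(rational part) = -3/5.
Simple pole: residue = g(a) at a = 4/5, which is -3/5.
List the singular points by increasing real part (a conjugate pair: the negative imaginary part first).

Radius of convergence at 0: 1/11.
At -1/11: a logarithmic branch point.
At 2/11: a logarithmic branch point.
At 4/5: a pole of order 1; residue -3/5.


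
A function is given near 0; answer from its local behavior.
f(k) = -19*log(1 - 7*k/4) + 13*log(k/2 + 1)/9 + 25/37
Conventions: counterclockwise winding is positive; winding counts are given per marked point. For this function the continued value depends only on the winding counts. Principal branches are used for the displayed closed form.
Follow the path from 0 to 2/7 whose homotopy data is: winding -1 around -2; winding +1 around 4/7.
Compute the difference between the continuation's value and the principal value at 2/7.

Continued minus principal equals -(368/9)*pi*i.

The rational part is single-valued and drops out of the difference; each branch term changes only by its own monodromy.
(13/9)*log(1 - k/(-2)): each positive loop around -2 adds 2*pi*i to the log, so winding -1 contributes (13/9)*(-1)*2*pi*i = -(26/9)*pi*i.
(-19)*log(1 - k/(4/7)): each positive loop around 4/7 adds 2*pi*i to the log, so winding +1 contributes (-19)*(1)*2*pi*i = -(38)*pi*i.
Summing the contributions at k = 2/7 gives -(368/9)*pi*i.


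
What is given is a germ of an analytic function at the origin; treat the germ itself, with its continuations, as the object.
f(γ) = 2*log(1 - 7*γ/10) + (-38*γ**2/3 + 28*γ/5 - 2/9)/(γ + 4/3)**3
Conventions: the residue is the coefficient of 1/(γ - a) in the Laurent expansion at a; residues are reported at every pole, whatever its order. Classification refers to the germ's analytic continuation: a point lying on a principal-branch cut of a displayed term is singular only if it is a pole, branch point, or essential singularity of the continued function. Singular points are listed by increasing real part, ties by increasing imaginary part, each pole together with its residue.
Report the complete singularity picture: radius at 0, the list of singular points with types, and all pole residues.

Denominator factor (γ + 4/3)^3: pole of order 3 at -4/3, modulus 4/3.
Branch term (2)*log(1 - γ/(10/7)): its argument vanishes at γ = 10/7, a logarithmic branch point, modulus 10/7.
The radius of convergence is the smallest modulus among the singular points: 4/3.
The branch term is analytic at -4/3 and contributes nothing to the residue; only the rational part matters.
At the order-3 pole -4/3 set g(γ) = (γ - (-4/3))^3*(rational part) = -38*γ**2/3 + 28*γ/5 - 2/9.
Order-3 pole: residue = g''(a)/2; g''(-4/3) = -76/3, so the residue is -38/3.
List the singular points by increasing real part (a conjugate pair: the negative imaginary part first).

Radius of convergence at 0: 4/3.
At -4/3: a pole of order 3; residue -38/3.
At 10/7: a logarithmic branch point.


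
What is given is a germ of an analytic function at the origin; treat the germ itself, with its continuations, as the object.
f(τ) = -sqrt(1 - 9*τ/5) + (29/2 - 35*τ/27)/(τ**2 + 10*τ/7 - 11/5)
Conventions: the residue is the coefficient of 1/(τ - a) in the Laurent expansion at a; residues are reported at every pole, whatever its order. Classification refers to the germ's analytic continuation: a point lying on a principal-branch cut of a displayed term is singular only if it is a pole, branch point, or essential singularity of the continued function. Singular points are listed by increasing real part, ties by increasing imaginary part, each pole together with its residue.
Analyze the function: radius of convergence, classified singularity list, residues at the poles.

Denominator factor (τ**2 + 10*τ/7 - 11/5): discriminant 2656/245, real irrational roots -5/7 + (2/35)*sqrt(830) and -5/7 - (2/35)*sqrt(830); poles of order 1, moduli -5/7 + (2/35)*sqrt(830) and 5/7 + (2/35)*sqrt(830).
Branch term (-1)*sqrt(1 - τ/(5/9)): its argument vanishes at τ = 5/9, a square-root branch point, modulus 5/9.
The radius of convergence is the smallest modulus among the singular points: 5/9.
The branch term is analytic at -5/7 - (2/35)*sqrt(830) and contributes nothing to the residue; only the rational part matters.
The factor τ**2 + 10*τ/7 - 11/5 splits as (τ - a)(τ - a') with a = -5/7 - (2/35)*sqrt(830), a' = -5/7 + (2/35)*sqrt(830). At the order-1 pole a set g(τ) = (τ - a)*(rational part) = [29/2 - 35*τ/27] / (τ - a').
Simple pole: residue = g(a) at a = -5/7 - (2/35)*sqrt(830), which is -35/54 - (5831/35856)*sqrt(830).
The branch term is analytic at -5/7 + (2/35)*sqrt(830) and contributes nothing to the residue; only the rational part matters.
The factor τ**2 + 10*τ/7 - 11/5 splits as (τ - a)(τ - a') with a = -5/7 + (2/35)*sqrt(830), a' = -5/7 - (2/35)*sqrt(830). At the order-1 pole a set g(τ) = (τ - a)*(rational part) = [29/2 - 35*τ/27] / (τ - a').
Simple pole: residue = g(a) at a = -5/7 + (2/35)*sqrt(830), which is -35/54 + (5831/35856)*sqrt(830).
List the singular points by increasing real part (a conjugate pair: the negative imaginary part first).

Radius of convergence at 0: 5/9.
At -5/7 - (2/35)*sqrt(830): a pole of order 1; residue -35/54 - (5831/35856)*sqrt(830).
At 5/9: an algebraic (square-root) branch point.
At -5/7 + (2/35)*sqrt(830): a pole of order 1; residue -35/54 + (5831/35856)*sqrt(830).
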